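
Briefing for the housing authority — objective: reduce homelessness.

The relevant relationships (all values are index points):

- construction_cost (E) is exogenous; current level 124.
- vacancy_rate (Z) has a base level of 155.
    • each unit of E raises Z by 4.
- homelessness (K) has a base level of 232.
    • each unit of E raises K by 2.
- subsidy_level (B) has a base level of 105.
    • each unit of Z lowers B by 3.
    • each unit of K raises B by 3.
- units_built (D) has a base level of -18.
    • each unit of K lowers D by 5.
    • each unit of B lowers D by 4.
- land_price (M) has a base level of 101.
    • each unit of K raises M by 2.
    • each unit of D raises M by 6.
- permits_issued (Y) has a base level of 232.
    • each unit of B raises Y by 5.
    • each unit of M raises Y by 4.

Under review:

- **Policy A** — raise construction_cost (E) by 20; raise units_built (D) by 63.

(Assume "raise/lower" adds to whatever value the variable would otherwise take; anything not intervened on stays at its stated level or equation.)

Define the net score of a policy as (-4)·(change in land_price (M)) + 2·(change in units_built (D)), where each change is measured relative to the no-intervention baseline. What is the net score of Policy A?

Baseline:
  E = 124
  Z = 155 + 4·124 = 651
  K = 232 + 2·124 = 480
  B = 105 − 3·651 + 3·480 = -408
  D = -18 − 5·480 − 4·(-408) = -786
  M = 101 + 2·480 + 6·(-786) = -3655
Policy A (E + 20, D + 63):
  E = 124 + 20 = 144
  Z = 155 + 4·144 = 731
  K = 232 + 2·144 = 520
  B = 105 − 3·731 + 3·520 = -528
  D = -18 − 5·520 − 4·(-528) (+63 from intervention) = -443
  M = 101 + 2·520 + 6·(-443) = -1517
ΔM = -1517 − (-3655) = 2138; ΔD = -443 − (-786) = 343
Score = (-4)·2138 + 2·343 = -7866

-7866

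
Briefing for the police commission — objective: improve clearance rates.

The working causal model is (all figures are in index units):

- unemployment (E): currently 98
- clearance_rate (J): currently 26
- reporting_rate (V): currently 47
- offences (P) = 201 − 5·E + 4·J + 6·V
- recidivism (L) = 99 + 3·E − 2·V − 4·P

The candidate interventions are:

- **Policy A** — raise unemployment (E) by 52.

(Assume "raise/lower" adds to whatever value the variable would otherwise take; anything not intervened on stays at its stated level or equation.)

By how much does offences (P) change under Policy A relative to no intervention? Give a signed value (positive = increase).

Baseline:
  E = 98
  J = 26
  V = 47
  P = 201 − 5·98 + 4·26 + 6·47 = 97
Policy A (E + 52):
  E = 98 + 52 = 150
  J = 26
  V = 47
  P = 201 − 5·150 + 4·26 + 6·47 = -163
Change in P: -163 − 97 = -260

-260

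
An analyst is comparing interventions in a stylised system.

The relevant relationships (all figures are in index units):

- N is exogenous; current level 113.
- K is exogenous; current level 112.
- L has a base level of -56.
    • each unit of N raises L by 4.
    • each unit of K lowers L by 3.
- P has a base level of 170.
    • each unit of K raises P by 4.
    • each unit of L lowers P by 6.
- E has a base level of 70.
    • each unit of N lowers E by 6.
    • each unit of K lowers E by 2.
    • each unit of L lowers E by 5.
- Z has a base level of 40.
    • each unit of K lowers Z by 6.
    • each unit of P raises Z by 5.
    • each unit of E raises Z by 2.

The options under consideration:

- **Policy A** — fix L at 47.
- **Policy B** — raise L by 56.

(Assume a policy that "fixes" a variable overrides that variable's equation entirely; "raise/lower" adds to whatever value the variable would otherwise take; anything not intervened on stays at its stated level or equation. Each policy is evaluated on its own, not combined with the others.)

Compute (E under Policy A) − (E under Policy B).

345

Policy A (L := 47):
  N = 113
  K = 112
  L = 47
  E = 70 − 6·113 − 2·112 − 5·47 = -1067
Policy B (L + 56):
  N = 113
  K = 112
  L = -56 + 4·113 − 3·112 (+56 from intervention) = 116
  E = 70 − 6·113 − 2·112 − 5·116 = -1412
E: -1067 − (-1412) = 345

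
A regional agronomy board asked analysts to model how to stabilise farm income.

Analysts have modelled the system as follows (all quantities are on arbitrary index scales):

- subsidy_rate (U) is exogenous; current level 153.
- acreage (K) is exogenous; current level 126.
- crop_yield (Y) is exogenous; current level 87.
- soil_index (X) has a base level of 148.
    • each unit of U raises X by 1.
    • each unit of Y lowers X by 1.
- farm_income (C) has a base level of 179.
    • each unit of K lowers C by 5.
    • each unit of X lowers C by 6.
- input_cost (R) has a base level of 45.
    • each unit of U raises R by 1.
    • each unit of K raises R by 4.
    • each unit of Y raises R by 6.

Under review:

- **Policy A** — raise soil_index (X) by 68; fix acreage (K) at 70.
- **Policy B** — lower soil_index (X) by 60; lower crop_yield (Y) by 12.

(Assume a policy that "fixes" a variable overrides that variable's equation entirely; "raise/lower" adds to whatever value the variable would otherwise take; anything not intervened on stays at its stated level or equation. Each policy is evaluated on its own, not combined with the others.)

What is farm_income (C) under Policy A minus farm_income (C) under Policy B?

Policy A (X + 68, K := 70):
  U = 153
  K = 70
  Y = 87
  X = 148 + 153 − 87 (+68 from intervention) = 282
  C = 179 − 5·70 − 6·282 = -1863
Policy B (X − 60, Y − 12):
  U = 153
  K = 126
  Y = 87 − 12 = 75
  X = 148 + 153 − 75 (−60 from intervention) = 166
  C = 179 − 5·126 − 6·166 = -1447
C: -1863 − (-1447) = -416

-416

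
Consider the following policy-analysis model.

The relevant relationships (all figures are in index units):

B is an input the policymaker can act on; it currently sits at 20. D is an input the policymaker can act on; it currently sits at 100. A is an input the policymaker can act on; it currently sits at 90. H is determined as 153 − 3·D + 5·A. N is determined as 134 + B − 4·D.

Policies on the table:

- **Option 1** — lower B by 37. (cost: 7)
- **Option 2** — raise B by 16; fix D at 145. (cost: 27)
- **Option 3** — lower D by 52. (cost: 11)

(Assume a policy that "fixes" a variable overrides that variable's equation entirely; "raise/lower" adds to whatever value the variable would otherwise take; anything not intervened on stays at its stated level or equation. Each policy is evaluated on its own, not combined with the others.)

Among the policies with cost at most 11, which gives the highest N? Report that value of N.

-38

Option 1 (B − 37):
  B = 20 − 37 = -17
  D = 100
  N = 134 + (-17) − 4·100 = -283
Option 3 (D − 52):
  B = 20
  D = 100 − 52 = 48
  N = 134 + 20 − 4·48 = -38
Comparing — Option 1: N=-283, Option 3: N=-38. Highest is -38 (Option 3).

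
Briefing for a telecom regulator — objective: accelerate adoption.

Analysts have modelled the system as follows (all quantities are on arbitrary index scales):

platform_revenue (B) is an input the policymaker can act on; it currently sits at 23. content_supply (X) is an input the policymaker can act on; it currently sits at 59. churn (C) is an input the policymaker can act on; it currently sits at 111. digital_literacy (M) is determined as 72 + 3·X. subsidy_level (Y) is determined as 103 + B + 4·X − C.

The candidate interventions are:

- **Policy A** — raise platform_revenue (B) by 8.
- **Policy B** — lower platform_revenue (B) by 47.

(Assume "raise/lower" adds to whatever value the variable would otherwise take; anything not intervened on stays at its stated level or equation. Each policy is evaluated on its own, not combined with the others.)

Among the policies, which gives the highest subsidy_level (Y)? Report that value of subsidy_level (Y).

259

Policy A (B + 8):
  B = 23 + 8 = 31
  X = 59
  C = 111
  Y = 103 + 31 + 4·59 − 111 = 259
Policy B (B − 47):
  B = 23 − 47 = -24
  X = 59
  C = 111
  Y = 103 + (-24) + 4·59 − 111 = 204
Comparing — Policy A: Y=259, Policy B: Y=204. Highest is 259 (Policy A).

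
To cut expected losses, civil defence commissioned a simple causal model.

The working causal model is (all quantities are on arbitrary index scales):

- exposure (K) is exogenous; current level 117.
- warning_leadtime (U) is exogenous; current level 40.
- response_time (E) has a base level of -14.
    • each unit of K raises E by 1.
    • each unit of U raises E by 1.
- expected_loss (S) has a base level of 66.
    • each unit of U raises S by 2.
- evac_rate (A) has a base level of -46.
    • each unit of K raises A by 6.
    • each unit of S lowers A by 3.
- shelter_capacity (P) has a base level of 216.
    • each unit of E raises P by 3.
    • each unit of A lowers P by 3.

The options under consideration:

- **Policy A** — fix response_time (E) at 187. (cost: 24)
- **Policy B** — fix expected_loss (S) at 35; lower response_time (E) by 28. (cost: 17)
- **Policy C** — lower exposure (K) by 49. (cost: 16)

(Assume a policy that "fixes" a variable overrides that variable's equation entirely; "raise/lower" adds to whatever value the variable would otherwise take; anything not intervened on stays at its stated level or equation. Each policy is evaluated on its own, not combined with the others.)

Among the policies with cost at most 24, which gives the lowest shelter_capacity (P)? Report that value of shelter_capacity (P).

Policy A (E := 187):
  K = 117
  U = 40
  E = 187
  S = 66 + 2·40 = 146
  A = -46 + 6·117 − 3·146 = 218
  P = 216 + 3·187 − 3·218 = 123
Policy B (S := 35, E − 28):
  K = 117
  U = 40
  E = -14 + 117 + 40 (−28 from intervention) = 115
  S = 35
  A = -46 + 6·117 − 3·35 = 551
  P = 216 + 3·115 − 3·551 = -1092
Policy C (K − 49):
  K = 117 − 49 = 68
  U = 40
  E = -14 + 68 + 40 = 94
  S = 66 + 2·40 = 146
  A = -46 + 6·68 − 3·146 = -76
  P = 216 + 3·94 − 3·(-76) = 726
Comparing — Policy A: P=123, Policy B: P=-1092, Policy C: P=726. Lowest is -1092 (Policy B).

-1092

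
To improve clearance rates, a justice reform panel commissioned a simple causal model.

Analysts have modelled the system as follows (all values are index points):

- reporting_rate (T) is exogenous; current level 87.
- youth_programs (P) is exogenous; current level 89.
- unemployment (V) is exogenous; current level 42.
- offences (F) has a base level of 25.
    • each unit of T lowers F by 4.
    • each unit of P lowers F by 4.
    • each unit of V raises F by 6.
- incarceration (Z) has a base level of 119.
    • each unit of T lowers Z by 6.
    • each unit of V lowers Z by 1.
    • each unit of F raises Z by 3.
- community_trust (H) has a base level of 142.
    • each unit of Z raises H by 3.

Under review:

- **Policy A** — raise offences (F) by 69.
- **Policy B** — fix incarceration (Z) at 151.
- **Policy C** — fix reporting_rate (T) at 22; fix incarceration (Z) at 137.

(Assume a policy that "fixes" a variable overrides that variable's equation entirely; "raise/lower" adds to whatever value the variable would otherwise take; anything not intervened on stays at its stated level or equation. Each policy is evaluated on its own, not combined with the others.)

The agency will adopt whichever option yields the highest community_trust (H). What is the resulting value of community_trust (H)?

595

Policy A (F + 69):
  T = 87
  P = 89
  V = 42
  F = 25 − 4·87 − 4·89 + 6·42 (+69 from intervention) = -358
  Z = 119 − 6·87 − 42 + 3·(-358) = -1519
  H = 142 + 3·(-1519) = -4415
Policy B (Z := 151):
  T = 87
  P = 89
  V = 42
  F = 25 − 4·87 − 4·89 + 6·42 = -427
  Z = 151
  H = 142 + 3·151 = 595
Policy C (T := 22, Z := 137):
  T = 22
  P = 89
  V = 42
  F = 25 − 4·22 − 4·89 + 6·42 = -167
  Z = 137
  H = 142 + 3·137 = 553
Comparing — Policy A: H=-4415, Policy B: H=595, Policy C: H=553. Highest is 595 (Policy B).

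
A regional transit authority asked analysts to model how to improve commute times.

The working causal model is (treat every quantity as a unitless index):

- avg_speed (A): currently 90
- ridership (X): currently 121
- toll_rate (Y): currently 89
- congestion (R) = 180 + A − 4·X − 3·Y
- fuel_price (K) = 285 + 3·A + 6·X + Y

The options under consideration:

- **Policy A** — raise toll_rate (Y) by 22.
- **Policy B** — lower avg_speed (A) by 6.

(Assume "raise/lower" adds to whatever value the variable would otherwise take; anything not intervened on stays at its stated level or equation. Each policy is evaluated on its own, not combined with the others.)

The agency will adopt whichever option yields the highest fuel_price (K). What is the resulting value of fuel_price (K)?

Policy A (Y + 22):
  A = 90
  X = 121
  Y = 89 + 22 = 111
  K = 285 + 3·90 + 6·121 + 111 = 1392
Policy B (A − 6):
  A = 90 − 6 = 84
  X = 121
  Y = 89
  K = 285 + 3·84 + 6·121 + 89 = 1352
Comparing — Policy A: K=1392, Policy B: K=1352. Highest is 1392 (Policy A).

1392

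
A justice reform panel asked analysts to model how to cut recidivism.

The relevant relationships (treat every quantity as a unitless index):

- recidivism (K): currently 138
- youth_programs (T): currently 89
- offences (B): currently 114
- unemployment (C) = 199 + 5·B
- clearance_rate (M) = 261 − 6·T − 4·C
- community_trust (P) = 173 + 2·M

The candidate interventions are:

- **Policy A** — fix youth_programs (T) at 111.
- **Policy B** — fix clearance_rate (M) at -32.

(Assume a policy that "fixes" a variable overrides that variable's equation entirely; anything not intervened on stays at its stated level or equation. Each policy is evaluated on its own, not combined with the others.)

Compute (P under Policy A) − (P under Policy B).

-6898

Policy A (T := 111):
  T = 111
  B = 114
  C = 199 + 5·114 = 769
  M = 261 − 6·111 − 4·769 = -3481
  P = 173 + 2·(-3481) = -6789
Policy B (M := -32):
  T = 89
  B = 114
  C = 199 + 5·114 = 769
  M = -32
  P = 173 + 2·(-32) = 109
P: -6789 − 109 = -6898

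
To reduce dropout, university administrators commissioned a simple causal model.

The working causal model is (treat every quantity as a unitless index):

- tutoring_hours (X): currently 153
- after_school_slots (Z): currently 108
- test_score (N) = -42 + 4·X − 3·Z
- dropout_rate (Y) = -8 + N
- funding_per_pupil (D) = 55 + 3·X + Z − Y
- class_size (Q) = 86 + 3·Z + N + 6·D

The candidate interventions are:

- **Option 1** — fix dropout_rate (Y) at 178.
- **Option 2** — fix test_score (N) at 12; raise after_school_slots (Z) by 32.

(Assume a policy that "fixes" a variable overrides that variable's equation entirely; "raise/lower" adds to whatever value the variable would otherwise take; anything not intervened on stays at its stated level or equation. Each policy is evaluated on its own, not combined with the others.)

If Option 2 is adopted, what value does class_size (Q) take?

Option 2 (N := 12, Z + 32):
  X = 153
  Z = 108 + 32 = 140
  N = 12
  Y = -8 + 12 = 4
  D = 55 + 3·153 + 140 − 4 = 650
  Q = 86 + 3·140 + 12 + 6·650 = 4418

4418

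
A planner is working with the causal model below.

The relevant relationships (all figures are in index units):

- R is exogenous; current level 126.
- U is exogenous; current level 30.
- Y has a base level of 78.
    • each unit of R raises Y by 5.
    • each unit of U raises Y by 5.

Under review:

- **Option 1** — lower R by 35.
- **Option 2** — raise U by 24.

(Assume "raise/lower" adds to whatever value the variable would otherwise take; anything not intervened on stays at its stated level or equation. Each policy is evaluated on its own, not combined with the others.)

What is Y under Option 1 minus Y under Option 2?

Option 1 (R − 35):
  R = 126 − 35 = 91
  U = 30
  Y = 78 + 5·91 + 5·30 = 683
Option 2 (U + 24):
  R = 126
  U = 30 + 24 = 54
  Y = 78 + 5·126 + 5·54 = 978
Y: 683 − 978 = -295

-295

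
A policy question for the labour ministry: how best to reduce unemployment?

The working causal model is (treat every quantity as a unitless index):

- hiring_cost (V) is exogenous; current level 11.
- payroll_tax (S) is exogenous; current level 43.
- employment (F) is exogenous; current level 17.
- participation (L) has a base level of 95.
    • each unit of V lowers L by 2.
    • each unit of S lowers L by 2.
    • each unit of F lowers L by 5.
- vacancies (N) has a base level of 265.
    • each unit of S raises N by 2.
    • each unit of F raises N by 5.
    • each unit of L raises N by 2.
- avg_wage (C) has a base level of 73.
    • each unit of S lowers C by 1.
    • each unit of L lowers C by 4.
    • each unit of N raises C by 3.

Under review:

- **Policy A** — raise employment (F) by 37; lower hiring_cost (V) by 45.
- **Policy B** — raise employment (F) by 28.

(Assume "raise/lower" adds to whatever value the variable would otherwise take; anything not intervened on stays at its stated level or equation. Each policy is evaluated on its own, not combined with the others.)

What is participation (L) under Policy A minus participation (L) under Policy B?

45

Policy A (F + 37, V − 45):
  V = 11 − 45 = -34
  S = 43
  F = 17 + 37 = 54
  L = 95 − 2·(-34) − 2·43 − 5·54 = -193
Policy B (F + 28):
  V = 11
  S = 43
  F = 17 + 28 = 45
  L = 95 − 2·11 − 2·43 − 5·45 = -238
L: -193 − (-238) = 45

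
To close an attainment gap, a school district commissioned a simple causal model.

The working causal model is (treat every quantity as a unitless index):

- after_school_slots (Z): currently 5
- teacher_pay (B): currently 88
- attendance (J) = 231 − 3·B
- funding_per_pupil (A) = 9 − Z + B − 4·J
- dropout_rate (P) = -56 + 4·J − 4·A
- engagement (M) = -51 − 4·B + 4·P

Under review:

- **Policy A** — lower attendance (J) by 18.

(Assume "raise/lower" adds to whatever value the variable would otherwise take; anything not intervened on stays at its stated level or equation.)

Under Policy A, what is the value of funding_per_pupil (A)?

296

Policy A (J − 18):
  Z = 5
  B = 88
  J = 231 − 3·88 (−18 from intervention) = -51
  A = 9 − 5 + 88 − 4·(-51) = 296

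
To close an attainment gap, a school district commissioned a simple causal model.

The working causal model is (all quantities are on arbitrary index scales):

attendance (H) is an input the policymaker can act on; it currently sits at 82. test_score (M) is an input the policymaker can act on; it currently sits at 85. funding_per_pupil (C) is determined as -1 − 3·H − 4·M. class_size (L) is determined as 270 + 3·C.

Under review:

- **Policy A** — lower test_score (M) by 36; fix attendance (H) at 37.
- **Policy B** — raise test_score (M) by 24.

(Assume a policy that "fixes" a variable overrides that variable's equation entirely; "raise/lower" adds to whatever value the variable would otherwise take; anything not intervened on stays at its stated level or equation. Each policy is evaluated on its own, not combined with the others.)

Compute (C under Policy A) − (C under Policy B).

375

Policy A (M − 36, H := 37):
  H = 37
  M = 85 − 36 = 49
  C = -1 − 3·37 − 4·49 = -308
Policy B (M + 24):
  H = 82
  M = 85 + 24 = 109
  C = -1 − 3·82 − 4·109 = -683
C: -308 − (-683) = 375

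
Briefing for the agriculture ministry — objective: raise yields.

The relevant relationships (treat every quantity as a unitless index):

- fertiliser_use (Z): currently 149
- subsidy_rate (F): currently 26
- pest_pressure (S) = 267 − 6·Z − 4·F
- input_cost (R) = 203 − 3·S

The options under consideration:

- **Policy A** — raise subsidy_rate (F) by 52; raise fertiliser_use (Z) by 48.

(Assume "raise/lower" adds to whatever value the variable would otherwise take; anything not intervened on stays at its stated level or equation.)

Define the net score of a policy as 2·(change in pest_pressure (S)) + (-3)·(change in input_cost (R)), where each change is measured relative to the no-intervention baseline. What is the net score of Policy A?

Baseline:
  Z = 149
  F = 26
  S = 267 − 6·149 − 4·26 = -731
  R = 203 − 3·(-731) = 2396
Policy A (F + 52, Z + 48):
  Z = 149 + 48 = 197
  F = 26 + 52 = 78
  S = 267 − 6·197 − 4·78 = -1227
  R = 203 − 3·(-1227) = 3884
ΔS = -1227 − (-731) = -496; ΔR = 3884 − 2396 = 1488
Score = 2·(-496) + (-3)·1488 = -5456

-5456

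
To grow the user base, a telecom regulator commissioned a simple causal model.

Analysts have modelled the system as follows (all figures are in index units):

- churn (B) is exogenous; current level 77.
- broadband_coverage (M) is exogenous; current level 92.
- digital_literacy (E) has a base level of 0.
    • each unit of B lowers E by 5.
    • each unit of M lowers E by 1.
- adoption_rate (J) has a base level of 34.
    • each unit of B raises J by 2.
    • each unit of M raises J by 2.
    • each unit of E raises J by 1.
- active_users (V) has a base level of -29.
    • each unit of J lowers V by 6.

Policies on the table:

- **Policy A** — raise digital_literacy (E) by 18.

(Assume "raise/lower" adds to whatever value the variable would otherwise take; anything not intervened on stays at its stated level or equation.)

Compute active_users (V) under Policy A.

493

Policy A (E + 18):
  B = 77
  M = 92
  E = 0 − 5·77 − 92 (+18 from intervention) = -459
  J = 34 + 2·77 + 2·92 + (-459) = -87
  V = -29 − 6·(-87) = 493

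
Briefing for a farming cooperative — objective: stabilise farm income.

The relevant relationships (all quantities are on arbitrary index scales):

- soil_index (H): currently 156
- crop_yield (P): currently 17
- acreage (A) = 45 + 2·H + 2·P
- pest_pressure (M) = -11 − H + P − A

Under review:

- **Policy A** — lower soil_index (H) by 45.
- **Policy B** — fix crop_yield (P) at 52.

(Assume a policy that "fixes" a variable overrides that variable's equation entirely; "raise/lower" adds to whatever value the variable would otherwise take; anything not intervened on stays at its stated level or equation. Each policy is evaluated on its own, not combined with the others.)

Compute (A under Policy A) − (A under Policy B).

-160

Policy A (H − 45):
  H = 156 − 45 = 111
  P = 17
  A = 45 + 2·111 + 2·17 = 301
Policy B (P := 52):
  H = 156
  P = 52
  A = 45 + 2·156 + 2·52 = 461
A: 301 − 461 = -160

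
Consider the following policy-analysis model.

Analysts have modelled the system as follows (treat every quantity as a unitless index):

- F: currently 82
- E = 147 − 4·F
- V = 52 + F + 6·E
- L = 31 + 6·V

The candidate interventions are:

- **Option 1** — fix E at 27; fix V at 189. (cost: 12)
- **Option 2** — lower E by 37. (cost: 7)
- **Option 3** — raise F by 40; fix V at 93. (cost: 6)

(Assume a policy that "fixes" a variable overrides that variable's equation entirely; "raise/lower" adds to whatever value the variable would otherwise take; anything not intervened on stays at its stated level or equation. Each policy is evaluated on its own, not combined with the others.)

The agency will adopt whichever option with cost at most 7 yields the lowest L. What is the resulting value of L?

-7013

Option 2 (E − 37):
  F = 82
  E = 147 − 4·82 (−37 from intervention) = -218
  V = 52 + 82 + 6·(-218) = -1174
  L = 31 + 6·(-1174) = -7013
Option 3 (F + 40, V := 93):
  F = 82 + 40 = 122
  E = 147 − 4·122 = -341
  V = 93
  L = 31 + 6·93 = 589
Comparing — Option 2: L=-7013, Option 3: L=589. Lowest is -7013 (Option 2).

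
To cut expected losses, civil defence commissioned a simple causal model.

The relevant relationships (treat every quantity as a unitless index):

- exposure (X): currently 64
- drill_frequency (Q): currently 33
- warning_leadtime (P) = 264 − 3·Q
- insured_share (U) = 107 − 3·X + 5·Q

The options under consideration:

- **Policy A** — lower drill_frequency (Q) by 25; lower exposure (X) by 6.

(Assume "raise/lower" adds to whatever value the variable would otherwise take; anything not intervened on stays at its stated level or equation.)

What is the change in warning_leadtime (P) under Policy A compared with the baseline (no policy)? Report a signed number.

Baseline:
  Q = 33
  P = 264 − 3·33 = 165
Policy A (Q − 25, X − 6):
  Q = 33 − 25 = 8
  P = 264 − 3·8 = 240
Change in P: 240 − 165 = 75

75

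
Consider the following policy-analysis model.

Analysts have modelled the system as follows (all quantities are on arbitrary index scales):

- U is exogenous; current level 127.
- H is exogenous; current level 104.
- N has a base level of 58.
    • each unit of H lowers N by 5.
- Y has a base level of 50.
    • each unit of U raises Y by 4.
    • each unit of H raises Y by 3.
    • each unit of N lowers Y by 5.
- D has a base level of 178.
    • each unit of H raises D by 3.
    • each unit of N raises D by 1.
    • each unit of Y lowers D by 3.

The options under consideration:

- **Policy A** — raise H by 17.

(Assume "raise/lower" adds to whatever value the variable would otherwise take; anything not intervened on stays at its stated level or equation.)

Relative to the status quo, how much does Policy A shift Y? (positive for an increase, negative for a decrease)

Baseline:
  U = 127
  H = 104
  N = 58 − 5·104 = -462
  Y = 50 + 4·127 + 3·104 − 5·(-462) = 3180
Policy A (H + 17):
  U = 127
  H = 104 + 17 = 121
  N = 58 − 5·121 = -547
  Y = 50 + 4·127 + 3·121 − 5·(-547) = 3656
Change in Y: 3656 − 3180 = 476

476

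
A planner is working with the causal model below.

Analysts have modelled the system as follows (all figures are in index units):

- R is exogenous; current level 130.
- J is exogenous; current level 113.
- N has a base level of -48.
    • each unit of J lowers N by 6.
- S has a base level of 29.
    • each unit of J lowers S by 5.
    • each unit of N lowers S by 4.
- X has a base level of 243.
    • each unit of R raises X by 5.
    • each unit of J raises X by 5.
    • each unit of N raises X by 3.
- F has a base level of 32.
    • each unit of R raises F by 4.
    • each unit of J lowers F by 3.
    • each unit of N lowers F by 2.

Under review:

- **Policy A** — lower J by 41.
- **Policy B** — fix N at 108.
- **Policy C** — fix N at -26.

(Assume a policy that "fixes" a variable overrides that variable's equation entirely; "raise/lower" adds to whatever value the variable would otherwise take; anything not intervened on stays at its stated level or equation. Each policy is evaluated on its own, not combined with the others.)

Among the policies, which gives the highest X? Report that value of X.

Policy A (J − 41):
  R = 130
  J = 113 − 41 = 72
  N = -48 − 6·72 = -480
  X = 243 + 5·130 + 5·72 + 3·(-480) = -187
Policy B (N := 108):
  R = 130
  J = 113
  N = 108
  X = 243 + 5·130 + 5·113 + 3·108 = 1782
Policy C (N := -26):
  R = 130
  J = 113
  N = -26
  X = 243 + 5·130 + 5·113 + 3·(-26) = 1380
Comparing — Policy A: X=-187, Policy B: X=1782, Policy C: X=1380. Highest is 1782 (Policy B).

1782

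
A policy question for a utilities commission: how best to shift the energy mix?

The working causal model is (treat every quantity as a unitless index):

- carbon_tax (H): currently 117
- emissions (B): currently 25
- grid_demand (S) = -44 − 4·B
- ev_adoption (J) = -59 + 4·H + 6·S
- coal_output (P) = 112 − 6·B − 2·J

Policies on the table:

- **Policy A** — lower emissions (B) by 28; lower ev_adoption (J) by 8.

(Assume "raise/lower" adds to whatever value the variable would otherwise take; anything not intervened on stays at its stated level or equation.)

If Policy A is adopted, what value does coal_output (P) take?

-288

Policy A (B − 28, J − 8):
  H = 117
  B = 25 − 28 = -3
  S = -44 − 4·(-3) = -32
  J = -59 + 4·117 + 6·(-32) (−8 from intervention) = 209
  P = 112 − 6·(-3) − 2·209 = -288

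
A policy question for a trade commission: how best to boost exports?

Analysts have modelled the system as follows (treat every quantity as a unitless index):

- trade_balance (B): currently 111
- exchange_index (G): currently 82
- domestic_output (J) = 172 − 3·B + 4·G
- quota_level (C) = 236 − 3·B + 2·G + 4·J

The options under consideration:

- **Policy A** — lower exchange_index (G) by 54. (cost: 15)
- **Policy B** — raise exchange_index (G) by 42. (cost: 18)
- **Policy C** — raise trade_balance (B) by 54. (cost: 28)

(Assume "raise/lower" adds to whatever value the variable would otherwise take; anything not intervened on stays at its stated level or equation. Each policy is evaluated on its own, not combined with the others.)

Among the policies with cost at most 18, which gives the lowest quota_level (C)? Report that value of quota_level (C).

-237

Policy A (G − 54):
  B = 111
  G = 82 − 54 = 28
  J = 172 − 3·111 + 4·28 = -49
  C = 236 − 3·111 + 2·28 + 4·(-49) = -237
Policy B (G + 42):
  B = 111
  G = 82 + 42 = 124
  J = 172 − 3·111 + 4·124 = 335
  C = 236 − 3·111 + 2·124 + 4·335 = 1491
Comparing — Policy A: C=-237, Policy B: C=1491. Lowest is -237 (Policy A).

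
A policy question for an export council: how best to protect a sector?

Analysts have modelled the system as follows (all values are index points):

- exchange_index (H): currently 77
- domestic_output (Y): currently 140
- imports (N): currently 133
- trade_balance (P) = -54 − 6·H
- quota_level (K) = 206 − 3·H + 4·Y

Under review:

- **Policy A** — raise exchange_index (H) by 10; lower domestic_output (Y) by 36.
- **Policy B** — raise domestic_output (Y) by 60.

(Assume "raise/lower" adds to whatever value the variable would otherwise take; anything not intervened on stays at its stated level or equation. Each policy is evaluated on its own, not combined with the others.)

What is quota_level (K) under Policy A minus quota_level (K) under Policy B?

-414

Policy A (H + 10, Y − 36):
  H = 77 + 10 = 87
  Y = 140 − 36 = 104
  K = 206 − 3·87 + 4·104 = 361
Policy B (Y + 60):
  H = 77
  Y = 140 + 60 = 200
  K = 206 − 3·77 + 4·200 = 775
K: 361 − 775 = -414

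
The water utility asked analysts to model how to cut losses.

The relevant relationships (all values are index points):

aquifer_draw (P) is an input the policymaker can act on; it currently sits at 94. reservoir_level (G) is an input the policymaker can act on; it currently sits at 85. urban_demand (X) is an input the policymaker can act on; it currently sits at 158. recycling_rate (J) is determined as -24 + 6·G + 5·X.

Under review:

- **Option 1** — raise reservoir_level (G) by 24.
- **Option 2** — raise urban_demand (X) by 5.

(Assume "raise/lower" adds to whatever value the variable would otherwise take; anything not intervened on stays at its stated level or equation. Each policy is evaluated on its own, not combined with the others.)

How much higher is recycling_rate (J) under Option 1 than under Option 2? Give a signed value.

Option 1 (G + 24):
  G = 85 + 24 = 109
  X = 158
  J = -24 + 6·109 + 5·158 = 1420
Option 2 (X + 5):
  G = 85
  X = 158 + 5 = 163
  J = -24 + 6·85 + 5·163 = 1301
J: 1420 − 1301 = 119

119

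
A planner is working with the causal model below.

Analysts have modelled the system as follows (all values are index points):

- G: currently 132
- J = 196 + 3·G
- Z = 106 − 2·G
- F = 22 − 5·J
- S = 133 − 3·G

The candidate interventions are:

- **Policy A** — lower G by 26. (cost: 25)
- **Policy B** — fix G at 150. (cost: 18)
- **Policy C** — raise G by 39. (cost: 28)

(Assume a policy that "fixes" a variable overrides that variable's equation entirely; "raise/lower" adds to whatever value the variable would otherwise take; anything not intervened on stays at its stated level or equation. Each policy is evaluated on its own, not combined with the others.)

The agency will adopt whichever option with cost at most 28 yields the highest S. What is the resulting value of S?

-185

Policy A (G − 26):
  G = 132 − 26 = 106
  S = 133 − 3·106 = -185
Policy B (G := 150):
  G = 150
  S = 133 − 3·150 = -317
Policy C (G + 39):
  G = 132 + 39 = 171
  S = 133 − 3·171 = -380
Comparing — Policy A: S=-185, Policy B: S=-317, Policy C: S=-380. Highest is -185 (Policy A).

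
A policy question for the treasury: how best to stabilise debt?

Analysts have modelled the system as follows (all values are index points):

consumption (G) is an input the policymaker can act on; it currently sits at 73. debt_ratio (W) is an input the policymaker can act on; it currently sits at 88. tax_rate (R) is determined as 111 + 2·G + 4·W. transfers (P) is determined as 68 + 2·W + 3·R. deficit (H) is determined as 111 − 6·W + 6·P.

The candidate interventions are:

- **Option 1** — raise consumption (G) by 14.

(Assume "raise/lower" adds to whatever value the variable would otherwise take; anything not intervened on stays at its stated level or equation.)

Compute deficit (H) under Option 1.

12513

Option 1 (G + 14):
  G = 73 + 14 = 87
  W = 88
  R = 111 + 2·87 + 4·88 = 637
  P = 68 + 2·88 + 3·637 = 2155
  H = 111 − 6·88 + 6·2155 = 12513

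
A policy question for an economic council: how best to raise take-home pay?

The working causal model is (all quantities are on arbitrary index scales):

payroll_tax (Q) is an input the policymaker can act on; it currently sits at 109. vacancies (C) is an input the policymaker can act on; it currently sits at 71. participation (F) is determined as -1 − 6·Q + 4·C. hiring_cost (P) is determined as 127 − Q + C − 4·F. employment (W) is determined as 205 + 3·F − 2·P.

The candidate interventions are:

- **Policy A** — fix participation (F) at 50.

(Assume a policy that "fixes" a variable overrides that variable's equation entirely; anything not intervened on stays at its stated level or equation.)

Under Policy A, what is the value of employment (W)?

577

Policy A (F := 50):
  Q = 109
  C = 71
  F = 50
  P = 127 − 109 + 71 − 4·50 = -111
  W = 205 + 3·50 − 2·(-111) = 577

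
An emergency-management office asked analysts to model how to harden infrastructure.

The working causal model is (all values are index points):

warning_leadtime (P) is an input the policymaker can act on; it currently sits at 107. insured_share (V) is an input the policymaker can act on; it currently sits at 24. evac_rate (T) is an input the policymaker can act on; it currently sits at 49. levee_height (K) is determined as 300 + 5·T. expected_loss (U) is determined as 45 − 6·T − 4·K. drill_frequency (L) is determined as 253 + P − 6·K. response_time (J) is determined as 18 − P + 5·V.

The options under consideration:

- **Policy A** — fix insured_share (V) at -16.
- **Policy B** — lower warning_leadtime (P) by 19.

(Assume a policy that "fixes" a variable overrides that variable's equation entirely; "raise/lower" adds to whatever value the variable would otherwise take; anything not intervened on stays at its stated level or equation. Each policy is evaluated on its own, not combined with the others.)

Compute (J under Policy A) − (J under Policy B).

-219

Policy A (V := -16):
  P = 107
  V = -16
  J = 18 − 107 + 5·(-16) = -169
Policy B (P − 19):
  P = 107 − 19 = 88
  V = 24
  J = 18 − 88 + 5·24 = 50
J: -169 − 50 = -219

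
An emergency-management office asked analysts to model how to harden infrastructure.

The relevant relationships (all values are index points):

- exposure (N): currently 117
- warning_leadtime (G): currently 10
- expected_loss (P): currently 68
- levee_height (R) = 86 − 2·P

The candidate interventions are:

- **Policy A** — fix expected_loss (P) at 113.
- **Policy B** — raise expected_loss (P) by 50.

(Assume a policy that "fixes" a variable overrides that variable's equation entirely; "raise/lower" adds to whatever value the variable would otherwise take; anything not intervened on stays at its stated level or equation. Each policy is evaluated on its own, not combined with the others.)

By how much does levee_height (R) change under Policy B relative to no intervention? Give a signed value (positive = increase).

-100

Baseline:
  P = 68
  R = 86 − 2·68 = -50
Policy B (P + 50):
  P = 68 + 50 = 118
  R = 86 − 2·118 = -150
Change in R: -150 − (-50) = -100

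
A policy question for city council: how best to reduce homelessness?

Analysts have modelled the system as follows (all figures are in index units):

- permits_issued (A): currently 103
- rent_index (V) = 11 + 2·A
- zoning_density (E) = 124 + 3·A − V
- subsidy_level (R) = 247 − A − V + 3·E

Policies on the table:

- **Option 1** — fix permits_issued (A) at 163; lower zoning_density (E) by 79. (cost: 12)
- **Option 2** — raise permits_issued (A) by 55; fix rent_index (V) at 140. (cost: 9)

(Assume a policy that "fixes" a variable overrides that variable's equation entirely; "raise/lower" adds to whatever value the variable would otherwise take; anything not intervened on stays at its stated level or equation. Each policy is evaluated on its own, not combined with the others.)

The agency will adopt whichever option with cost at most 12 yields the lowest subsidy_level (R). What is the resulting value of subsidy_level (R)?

Option 1 (A := 163, E − 79):
  A = 163
  V = 11 + 2·163 = 337
  E = 124 + 3·163 − 337 (−79 from intervention) = 197
  R = 247 − 163 − 337 + 3·197 = 338
Option 2 (A + 55, V := 140):
  A = 103 + 55 = 158
  V = 140
  E = 124 + 3·158 − 140 = 458
  R = 247 − 158 − 140 + 3·458 = 1323
Comparing — Option 1: R=338, Option 2: R=1323. Lowest is 338 (Option 1).

338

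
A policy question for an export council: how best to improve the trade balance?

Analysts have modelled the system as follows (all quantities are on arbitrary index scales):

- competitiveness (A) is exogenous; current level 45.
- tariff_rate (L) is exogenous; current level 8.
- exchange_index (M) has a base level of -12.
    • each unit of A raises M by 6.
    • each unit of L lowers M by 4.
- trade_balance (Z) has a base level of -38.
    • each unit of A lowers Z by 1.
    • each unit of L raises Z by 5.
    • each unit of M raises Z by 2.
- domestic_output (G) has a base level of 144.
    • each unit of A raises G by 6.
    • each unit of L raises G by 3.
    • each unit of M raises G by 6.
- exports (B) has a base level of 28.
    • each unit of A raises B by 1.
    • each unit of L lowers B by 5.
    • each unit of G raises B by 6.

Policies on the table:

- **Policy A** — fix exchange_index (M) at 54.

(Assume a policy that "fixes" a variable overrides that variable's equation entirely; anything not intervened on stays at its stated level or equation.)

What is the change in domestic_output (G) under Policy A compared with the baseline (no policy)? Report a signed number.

Baseline:
  A = 45
  L = 8
  M = -12 + 6·45 − 4·8 = 226
  G = 144 + 6·45 + 3·8 + 6·226 = 1794
Policy A (M := 54):
  A = 45
  L = 8
  M = 54
  G = 144 + 6·45 + 3·8 + 6·54 = 762
Change in G: 762 − 1794 = -1032

-1032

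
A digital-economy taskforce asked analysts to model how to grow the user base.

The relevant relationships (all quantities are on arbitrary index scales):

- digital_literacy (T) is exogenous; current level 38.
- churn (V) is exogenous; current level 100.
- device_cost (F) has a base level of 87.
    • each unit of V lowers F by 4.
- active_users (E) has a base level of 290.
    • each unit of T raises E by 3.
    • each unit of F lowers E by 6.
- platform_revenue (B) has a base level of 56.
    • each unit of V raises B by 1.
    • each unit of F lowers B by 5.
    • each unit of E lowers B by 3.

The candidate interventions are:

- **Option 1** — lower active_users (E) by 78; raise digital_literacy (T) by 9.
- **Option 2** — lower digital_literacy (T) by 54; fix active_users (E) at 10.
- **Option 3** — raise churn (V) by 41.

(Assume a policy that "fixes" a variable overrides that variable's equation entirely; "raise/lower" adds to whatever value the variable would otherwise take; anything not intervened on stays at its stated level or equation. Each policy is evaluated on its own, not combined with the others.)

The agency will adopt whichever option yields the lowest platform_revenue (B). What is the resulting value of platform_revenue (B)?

Option 1 (E − 78, T + 9):
  T = 38 + 9 = 47
  V = 100
  F = 87 − 4·100 = -313
  E = 290 + 3·47 − 6·(-313) (−78 from intervention) = 2231
  B = 56 + 100 − 5·(-313) − 3·2231 = -4972
Option 2 (T − 54, E := 10):
  T = 38 − 54 = -16
  V = 100
  F = 87 − 4·100 = -313
  E = 10
  B = 56 + 100 − 5·(-313) − 3·10 = 1691
Option 3 (V + 41):
  T = 38
  V = 100 + 41 = 141
  F = 87 − 4·141 = -477
  E = 290 + 3·38 − 6·(-477) = 3266
  B = 56 + 141 − 5·(-477) − 3·3266 = -7216
Comparing — Option 1: B=-4972, Option 2: B=1691, Option 3: B=-7216. Lowest is -7216 (Option 3).

-7216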